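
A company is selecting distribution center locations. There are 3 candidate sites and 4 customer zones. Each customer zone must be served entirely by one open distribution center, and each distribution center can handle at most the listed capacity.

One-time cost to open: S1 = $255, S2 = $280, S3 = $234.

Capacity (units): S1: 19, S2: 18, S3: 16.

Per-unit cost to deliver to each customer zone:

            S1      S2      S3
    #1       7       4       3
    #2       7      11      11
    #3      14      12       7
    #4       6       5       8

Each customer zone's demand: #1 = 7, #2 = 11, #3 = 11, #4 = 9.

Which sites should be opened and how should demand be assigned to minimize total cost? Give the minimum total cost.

Open {S1, S2, S3}: #1→S2 4·7=28, #2→S1 7·11=77, #3→S3 7·11=77, #4→S2 5·9=45.
Loads: S1 carries 11/19, S2 carries 16/18, S3 carries 11/16. Service 227; fixed 769; total 996.
Next best feasible plan costs 1017.

Minimum total cost: 996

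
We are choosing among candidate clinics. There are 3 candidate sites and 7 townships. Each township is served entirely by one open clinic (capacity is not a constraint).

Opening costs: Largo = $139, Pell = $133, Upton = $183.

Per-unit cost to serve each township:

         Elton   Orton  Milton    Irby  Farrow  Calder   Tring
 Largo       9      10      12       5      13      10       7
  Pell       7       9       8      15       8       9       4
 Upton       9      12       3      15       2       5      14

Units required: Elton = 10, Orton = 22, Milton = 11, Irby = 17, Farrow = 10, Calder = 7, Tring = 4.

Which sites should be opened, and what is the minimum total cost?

Open Largo and Upton; minimum total cost 833.

For any fixed open set, each township goes to its cheapest open site; total = fixed + service.
{Largo, Upton}: Elton→Largo 9·10=90, Orton→Largo 10·22=220, Milton→Upton 3·11=33, Irby→Largo 5·17=85, Farrow→Upton 2·10=20, Calder→Upton 5·7=35, Tring→Largo 7·4=28. Service 511; fixed 322; total 833.
{Largo, Pell}: Elton→Pell 7·10=70, Orton→Pell 9·22=198, Milton→Pell 8·11=88, Irby→Largo 5·17=85, Farrow→Pell 8·10=80, Calder→Pell 9·7=63, Tring→Pell 4·4=16. Service 600; fixed 272; total 872.
{Largo}: Elton→Largo 9·10=90, Orton→Largo 10·22=220, Milton→Largo 12·11=132, Irby→Largo 5·17=85, Farrow→Largo 13·10=130, Calder→Largo 10·7=70, Tring→Largo 7·4=28. Service 755; fixed 139; total 894.
{Largo, Pell, Upton}: service 457 + fixed 455 = 912
No other subset beats 833.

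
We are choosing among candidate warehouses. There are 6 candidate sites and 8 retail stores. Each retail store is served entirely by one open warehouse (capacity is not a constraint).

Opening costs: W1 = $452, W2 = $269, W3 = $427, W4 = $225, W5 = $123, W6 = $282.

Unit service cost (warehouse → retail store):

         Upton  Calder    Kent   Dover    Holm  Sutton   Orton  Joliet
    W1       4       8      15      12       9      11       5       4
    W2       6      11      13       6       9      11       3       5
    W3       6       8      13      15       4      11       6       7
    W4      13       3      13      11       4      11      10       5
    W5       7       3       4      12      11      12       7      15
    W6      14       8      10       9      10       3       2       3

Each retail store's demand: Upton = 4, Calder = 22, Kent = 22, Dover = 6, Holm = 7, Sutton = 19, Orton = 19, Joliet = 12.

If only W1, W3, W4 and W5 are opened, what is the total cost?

Total cost: 1843

Each retail store is assigned to its cheapest site among the open ones.
{W1, W3, W4, W5}: Upton→W1 4·4=16, Calder→W4 3·22=66, Kent→W5 4·22=88, Dover→W4 11·6=66, Holm→W3 4·7=28, Sutton→W1 11·19=209, Orton→W1 5·19=95, Joliet→W1 4·12=48. Service 616; fixed 1227; total 1843.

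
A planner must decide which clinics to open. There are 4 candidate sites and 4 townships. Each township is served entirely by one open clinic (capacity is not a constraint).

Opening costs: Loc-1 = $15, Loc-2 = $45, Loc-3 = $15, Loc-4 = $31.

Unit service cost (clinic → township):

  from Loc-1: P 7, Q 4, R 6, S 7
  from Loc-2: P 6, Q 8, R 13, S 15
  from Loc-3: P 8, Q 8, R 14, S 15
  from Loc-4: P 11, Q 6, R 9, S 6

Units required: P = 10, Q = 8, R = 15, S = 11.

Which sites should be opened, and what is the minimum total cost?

For any fixed open set, each township goes to its cheapest open site; total = fixed + service.
{Loc-1}: P→Loc-1 7·10=70, Q→Loc-1 4·8=32, R→Loc-1 6·15=90, S→Loc-1 7·11=77. Service 269; fixed 15; total 284.
{Loc-1, Loc-3}: service 269 + fixed 30 = 299
{Loc-1, Loc-4}: service 258 + fixed 46 = 304
{Loc-1, Loc-2, Loc-3, Loc-4}: P→Loc-2 6·10=60, Q→Loc-1 4·8=32, R→Loc-1 6·15=90, S→Loc-4 6·11=66. Service 248; fixed 106; total 354.
(All 15 nonempty subsets were checked; Loc-1 only is lowest.)

Open Loc-1 only; minimum total cost 284.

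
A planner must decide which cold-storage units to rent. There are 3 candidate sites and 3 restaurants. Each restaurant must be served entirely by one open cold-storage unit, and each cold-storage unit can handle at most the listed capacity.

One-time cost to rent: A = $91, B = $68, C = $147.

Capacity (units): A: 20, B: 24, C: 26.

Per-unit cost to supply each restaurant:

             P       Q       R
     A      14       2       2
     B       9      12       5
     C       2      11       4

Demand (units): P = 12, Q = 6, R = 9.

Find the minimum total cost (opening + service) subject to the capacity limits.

Minimum total cost: 292

Open {A, C}: P→C 2·12=24, Q→A 2·6=12, R→A 2·9=18.
Loads: A carries 15/20, C carries 12/26. Service 54; fixed 238; total 292.
Next best feasible plan costs 297.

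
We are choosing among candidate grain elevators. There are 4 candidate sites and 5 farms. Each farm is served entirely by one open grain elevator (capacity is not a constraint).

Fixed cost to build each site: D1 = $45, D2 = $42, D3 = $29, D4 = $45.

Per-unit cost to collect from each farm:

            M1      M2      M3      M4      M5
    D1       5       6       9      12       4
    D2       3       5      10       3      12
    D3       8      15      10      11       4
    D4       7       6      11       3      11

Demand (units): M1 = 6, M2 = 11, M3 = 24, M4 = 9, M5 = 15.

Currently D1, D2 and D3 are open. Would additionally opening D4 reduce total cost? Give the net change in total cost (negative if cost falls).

No — net change +45 (cost rises by 45).

Current service cost with {D1, D2, D3}: 376.
Adding D4: each farm re-picks its cheapest; new service cost 376, saving 0.
Extra fixed cost: 45. Net change = 45 − 0 = 45.
(Totals: 492 → 537.)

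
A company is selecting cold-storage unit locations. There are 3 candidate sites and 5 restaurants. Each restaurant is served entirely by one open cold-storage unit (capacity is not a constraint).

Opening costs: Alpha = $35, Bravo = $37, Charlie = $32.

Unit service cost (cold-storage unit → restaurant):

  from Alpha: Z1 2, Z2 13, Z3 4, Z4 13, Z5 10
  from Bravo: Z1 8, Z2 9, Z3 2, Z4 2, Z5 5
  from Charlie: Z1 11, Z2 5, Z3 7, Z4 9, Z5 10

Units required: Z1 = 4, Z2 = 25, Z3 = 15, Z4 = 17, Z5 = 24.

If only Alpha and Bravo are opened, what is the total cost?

Total cost: 489

Each restaurant is assigned to its cheapest site among the open ones.
{Alpha, Bravo}: Z1→Alpha 2·4=8, Z2→Bravo 9·25=225, Z3→Bravo 2·15=30, Z4→Bravo 2·17=34, Z5→Bravo 5·24=120. Service 417; fixed 72; total 489.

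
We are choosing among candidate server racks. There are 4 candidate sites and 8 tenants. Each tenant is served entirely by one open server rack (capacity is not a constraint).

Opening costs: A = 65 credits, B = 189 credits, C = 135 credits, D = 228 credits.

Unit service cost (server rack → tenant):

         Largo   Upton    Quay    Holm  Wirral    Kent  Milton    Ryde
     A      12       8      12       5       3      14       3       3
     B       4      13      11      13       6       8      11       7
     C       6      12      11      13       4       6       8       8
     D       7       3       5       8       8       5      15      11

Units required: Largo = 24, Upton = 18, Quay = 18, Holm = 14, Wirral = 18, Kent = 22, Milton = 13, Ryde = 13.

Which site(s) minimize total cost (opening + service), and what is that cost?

Open A and D; minimum total cost 917.

For any fixed open set, each tenant goes to its cheapest open site; total = fixed + service.
{A, D}: Largo→D 7·24=168, Upton→D 3·18=54, Quay→D 5·18=90, Holm→A 5·14=70, Wirral→A 3·18=54, Kent→D 5·22=110, Milton→A 3·13=39, Ryde→A 3·13=39. Service 624; fixed 293; total 917.
{A, C}: Largo→C 6·24=144, Upton→A 8·18=144, Quay→C 11·18=198, Holm→A 5·14=70, Wirral→A 3·18=54, Kent→C 6·22=132, Milton→A 3·13=39, Ryde→A 3·13=39. Service 820; fixed 200; total 1020.
{A, C, D}: service 600 + fixed 428 = 1028
{A, B, C, D}: service 552 + fixed 617 = 1169
No other subset beats 917.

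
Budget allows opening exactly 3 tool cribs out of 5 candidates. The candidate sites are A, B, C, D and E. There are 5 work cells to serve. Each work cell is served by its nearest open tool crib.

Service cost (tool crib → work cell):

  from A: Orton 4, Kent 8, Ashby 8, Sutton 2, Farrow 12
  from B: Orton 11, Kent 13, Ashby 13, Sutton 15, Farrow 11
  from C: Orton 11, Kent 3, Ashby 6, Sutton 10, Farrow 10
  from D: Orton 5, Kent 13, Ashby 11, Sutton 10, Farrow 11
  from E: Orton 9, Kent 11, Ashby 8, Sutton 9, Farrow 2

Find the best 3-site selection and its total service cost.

With exactly 3 open, each work cell uses its cheapest among the chosen.
{A, C, E}: Orton→A 4, Kent→C 3, Ashby→C 6, Sutton→A 2, Farrow→E 2. Service cost 17.
{A, B, E}: service cost 24
{A, D, E}: service cost 24
Among all 10 size-3 choices, {A, C, E} is lowest.

Choose A, C and E; total service cost 17.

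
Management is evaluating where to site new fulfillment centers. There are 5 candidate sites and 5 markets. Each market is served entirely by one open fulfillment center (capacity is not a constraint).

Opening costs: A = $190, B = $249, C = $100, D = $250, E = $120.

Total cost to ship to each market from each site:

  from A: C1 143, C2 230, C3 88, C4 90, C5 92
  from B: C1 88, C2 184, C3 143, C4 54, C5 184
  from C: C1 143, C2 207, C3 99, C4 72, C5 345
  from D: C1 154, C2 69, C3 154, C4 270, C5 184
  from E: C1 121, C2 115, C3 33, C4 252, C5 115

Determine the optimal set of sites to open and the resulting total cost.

Open C and E; minimum total cost 676.

For any fixed open set, each market goes to its cheapest open site; total = fixed + service.
{C, E}: C1→E 121, C2→E 115, C3→E 33, C4→C 72, C5→E 115. Service 456; fixed 220; total 676.
{E}: C1→E 121, C2→E 115, C3→E 33, C4→E 252, C5→E 115. Service 636; fixed 120; total 756.
{A, E}: C1→E 121, C2→E 115, C3→E 33, C4→A 90, C5→A 92. Service 451; fixed 310; total 761.
{A, B, C, D, E}: service 336 + fixed 909 = 1245
No other subset beats 676.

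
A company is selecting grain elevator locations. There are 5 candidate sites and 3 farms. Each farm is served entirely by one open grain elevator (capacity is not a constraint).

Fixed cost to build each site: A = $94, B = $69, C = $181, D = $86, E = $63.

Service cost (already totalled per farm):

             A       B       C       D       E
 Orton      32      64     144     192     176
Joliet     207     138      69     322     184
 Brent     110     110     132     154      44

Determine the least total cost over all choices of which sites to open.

For any fixed open set, each farm goes to its cheapest open site; total = fixed + service.
{B, E}: Orton→B 64, Joliet→B 138, Brent→E 44. Service 246; fixed 132; total 378.
{B}: service 312 + fixed 69 = 381
{A, E}: service 260 + fixed 157 = 417
{A, B, C, D, E}: service 145 + fixed 493 = 638
No other subset beats 378.

Minimum total cost: 378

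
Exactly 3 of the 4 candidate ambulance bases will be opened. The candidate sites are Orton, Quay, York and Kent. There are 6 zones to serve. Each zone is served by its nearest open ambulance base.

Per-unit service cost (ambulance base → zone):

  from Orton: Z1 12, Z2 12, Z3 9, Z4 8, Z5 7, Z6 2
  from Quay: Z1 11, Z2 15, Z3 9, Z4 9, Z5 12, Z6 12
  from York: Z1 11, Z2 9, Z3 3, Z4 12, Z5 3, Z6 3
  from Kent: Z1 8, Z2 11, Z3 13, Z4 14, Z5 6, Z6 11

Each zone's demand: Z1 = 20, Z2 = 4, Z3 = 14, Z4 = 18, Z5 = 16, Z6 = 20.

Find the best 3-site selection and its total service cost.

With exactly 3 open, each zone uses its cheapest among the chosen.
{Orton, York, Kent}: Z1→Kent 8·20=160, Z2→York 9·4=36, Z3→York 3·14=42, Z4→Orton 8·18=144, Z5→York 3·16=48, Z6→Orton 2·20=40. Service cost 470.
{Quay, York, Kent}: service cost 508
{Orton, Quay, York}: service cost 530
Among all 4 size-3 choices, {Orton, York, Kent} is lowest.

Choose Orton, York and Kent; total service cost 470.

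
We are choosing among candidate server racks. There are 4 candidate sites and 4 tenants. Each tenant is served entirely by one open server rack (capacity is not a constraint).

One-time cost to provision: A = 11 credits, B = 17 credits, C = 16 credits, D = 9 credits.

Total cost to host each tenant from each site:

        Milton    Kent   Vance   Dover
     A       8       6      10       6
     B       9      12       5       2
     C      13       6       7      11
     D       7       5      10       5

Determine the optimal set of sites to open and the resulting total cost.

Open D only; minimum total cost 36.

For any fixed open set, each tenant goes to its cheapest open site; total = fixed + service.
{D}: Milton→D 7, Kent→D 5, Vance→D 10, Dover→D 5. Service 27; fixed 9; total 36.
{A}: service 30 + fixed 11 = 41
{B}: service 28 + fixed 17 = 45
{A, B, C, D}: service 19 + fixed 53 = 72
(All 15 nonempty subsets were checked; D only is lowest.)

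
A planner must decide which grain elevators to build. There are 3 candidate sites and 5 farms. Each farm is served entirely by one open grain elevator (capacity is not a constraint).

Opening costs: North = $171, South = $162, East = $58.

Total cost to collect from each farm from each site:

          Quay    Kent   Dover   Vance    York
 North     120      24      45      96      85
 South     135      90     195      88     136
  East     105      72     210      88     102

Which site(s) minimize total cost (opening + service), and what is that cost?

For any fixed open set, each farm goes to its cheapest open site; total = fixed + service.
{North}: Quay→North 120, Kent→North 24, Dover→North 45, Vance→North 96, York→North 85. Service 370; fixed 171; total 541.
{North, East}: Quay→East 105, Kent→North 24, Dover→North 45, Vance→East 88, York→North 85. Service 347; fixed 229; total 576.
{East}: service 577 + fixed 58 = 635
{North, South, East}: service 347 + fixed 391 = 738
No other subset beats 541.

Open North only; minimum total cost 541.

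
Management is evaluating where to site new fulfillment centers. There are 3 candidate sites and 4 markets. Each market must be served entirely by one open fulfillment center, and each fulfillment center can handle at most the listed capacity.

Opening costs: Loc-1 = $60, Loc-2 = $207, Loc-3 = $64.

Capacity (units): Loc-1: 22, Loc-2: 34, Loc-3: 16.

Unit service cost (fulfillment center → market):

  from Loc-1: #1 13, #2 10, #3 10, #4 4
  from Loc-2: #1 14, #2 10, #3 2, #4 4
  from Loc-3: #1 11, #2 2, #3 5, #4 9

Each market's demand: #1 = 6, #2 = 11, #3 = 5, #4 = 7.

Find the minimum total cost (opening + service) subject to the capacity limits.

Minimum total cost: 277

Open {Loc-1, Loc-3}: #1→Loc-1 13·6=78, #2→Loc-3 2·11=22, #3→Loc-3 5·5=25, #4→Loc-1 4·7=28.
Loads: Loc-1 carries 13/22, Loc-3 carries 16/16. Service 153; fixed 124; total 277.
Next best feasible plan costs 302.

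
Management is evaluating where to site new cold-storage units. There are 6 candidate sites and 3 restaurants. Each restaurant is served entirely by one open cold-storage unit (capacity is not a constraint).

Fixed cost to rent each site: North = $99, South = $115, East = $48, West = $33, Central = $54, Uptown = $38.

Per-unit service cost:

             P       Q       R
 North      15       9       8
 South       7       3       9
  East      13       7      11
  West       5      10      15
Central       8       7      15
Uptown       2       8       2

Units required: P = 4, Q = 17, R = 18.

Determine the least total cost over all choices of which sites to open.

Minimum total cost: 218

For any fixed open set, each restaurant goes to its cheapest open site; total = fixed + service.
{Uptown}: P→Uptown 2·4=8, Q→Uptown 8·17=136, R→Uptown 2·18=36. Service 180; fixed 38; total 218.
{South, Uptown}: P→Uptown 2·4=8, Q→South 3·17=51, R→Uptown 2·18=36. Service 95; fixed 153; total 248.
{East, Uptown}: service 163 + fixed 86 = 249
{North, South, East, West, Central, Uptown}: service 95 + fixed 387 = 482
No other subset beats 218.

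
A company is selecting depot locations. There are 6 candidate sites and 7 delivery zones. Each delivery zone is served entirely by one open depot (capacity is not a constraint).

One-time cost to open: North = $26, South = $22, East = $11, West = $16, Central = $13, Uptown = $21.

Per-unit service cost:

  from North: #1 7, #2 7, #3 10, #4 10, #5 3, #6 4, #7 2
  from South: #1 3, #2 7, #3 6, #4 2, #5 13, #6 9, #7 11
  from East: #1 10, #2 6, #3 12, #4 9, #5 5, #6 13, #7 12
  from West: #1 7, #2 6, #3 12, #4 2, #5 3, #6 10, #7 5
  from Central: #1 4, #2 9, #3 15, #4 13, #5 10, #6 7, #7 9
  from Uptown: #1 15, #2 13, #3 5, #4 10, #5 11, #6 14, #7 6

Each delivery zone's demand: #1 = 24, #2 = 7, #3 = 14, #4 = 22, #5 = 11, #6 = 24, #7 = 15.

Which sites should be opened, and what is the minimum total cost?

For any fixed open set, each delivery zone goes to its cheapest open site; total = fixed + service.
{North, South}: #1→South 3·24=72, #2→North 7·7=49, #3→South 6·14=84, #4→South 2·22=44, #5→North 3·11=33, #6→North 4·24=96, #7→North 2·15=30. Service 408; fixed 48; total 456.
{North, South, East}: #1→South 3·24=72, #2→East 6·7=42, #3→South 6·14=84, #4→South 2·22=44, #5→North 3·11=33, #6→North 4·24=96, #7→North 2·15=30. Service 401; fixed 59; total 460.
{North, South, Uptown}: service 394 + fixed 69 = 463
{North, South, East, West, Central, Uptown}: #1→South 3·24=72, #2→East 6·7=42, #3→Uptown 5·14=70, #4→South 2·22=44, #5→North 3·11=33, #6→North 4·24=96, #7→North 2·15=30. Service 387; fixed 109; total 496.
No other subset beats 456.

Open North and South; minimum total cost 456.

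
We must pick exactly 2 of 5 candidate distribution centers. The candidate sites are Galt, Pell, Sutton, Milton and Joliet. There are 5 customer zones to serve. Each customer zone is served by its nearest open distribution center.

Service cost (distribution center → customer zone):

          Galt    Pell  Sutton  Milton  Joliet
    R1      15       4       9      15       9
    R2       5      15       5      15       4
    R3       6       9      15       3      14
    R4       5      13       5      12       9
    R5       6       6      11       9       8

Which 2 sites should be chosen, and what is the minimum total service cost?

With exactly 2 open, each customer zone uses its cheapest among the chosen.
{Galt, Pell}: R1→Pell 4, R2→Galt 5, R3→Galt 6, R4→Galt 5, R5→Galt 6. Service cost 26.
{Pell, Sutton}: service cost 29
{Galt, Joliet}: service cost 30
Among all 10 size-2 choices, {Galt, Pell} is lowest.

Choose Galt and Pell; total service cost 26.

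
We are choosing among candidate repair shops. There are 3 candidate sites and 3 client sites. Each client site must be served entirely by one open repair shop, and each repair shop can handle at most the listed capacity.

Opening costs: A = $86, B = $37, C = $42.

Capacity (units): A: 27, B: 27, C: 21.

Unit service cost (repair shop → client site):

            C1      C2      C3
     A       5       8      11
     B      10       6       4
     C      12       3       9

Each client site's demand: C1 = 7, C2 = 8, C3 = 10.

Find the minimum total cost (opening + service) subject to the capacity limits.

Minimum total cost: 195

Open {B}: C1→B 10·7=70, C2→B 6·8=48, C3→B 4·10=40.
Loads: B carries 25/27. Service 158; fixed 37; total 195.
Next best feasible plan costs 213.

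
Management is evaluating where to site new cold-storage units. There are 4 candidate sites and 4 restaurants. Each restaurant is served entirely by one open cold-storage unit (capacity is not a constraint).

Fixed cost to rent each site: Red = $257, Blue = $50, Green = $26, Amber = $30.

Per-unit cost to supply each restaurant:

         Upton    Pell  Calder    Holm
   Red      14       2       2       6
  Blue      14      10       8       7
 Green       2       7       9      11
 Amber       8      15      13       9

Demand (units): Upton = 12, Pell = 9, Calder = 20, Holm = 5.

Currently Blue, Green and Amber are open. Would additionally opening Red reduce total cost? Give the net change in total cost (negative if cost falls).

No — net change +87 (cost rises by 87).

Current service cost with {Blue, Green, Amber}: 282.
Adding Red: each restaurant re-picks its cheapest; new service cost 112, saving 170.
Extra fixed cost: 257. Net change = 257 − 170 = 87.
(Totals: 388 → 475.)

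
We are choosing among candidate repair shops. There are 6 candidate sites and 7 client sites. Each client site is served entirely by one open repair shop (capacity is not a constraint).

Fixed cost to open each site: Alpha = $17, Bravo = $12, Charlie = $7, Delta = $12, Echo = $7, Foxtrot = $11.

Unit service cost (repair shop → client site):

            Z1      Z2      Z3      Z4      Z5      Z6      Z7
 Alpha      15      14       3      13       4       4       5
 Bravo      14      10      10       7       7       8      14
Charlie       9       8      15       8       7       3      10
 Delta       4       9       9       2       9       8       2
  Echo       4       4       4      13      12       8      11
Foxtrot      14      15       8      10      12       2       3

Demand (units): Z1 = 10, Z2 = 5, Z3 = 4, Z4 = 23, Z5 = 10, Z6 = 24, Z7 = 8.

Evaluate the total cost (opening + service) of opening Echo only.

Total cost: 782

Each client site is assigned to its cheapest site among the open ones.
{Echo}: Z1→Echo 4·10=40, Z2→Echo 4·5=20, Z3→Echo 4·4=16, Z4→Echo 13·23=299, Z5→Echo 12·10=120, Z6→Echo 8·24=192, Z7→Echo 11·8=88. Service 775; fixed 7; total 782.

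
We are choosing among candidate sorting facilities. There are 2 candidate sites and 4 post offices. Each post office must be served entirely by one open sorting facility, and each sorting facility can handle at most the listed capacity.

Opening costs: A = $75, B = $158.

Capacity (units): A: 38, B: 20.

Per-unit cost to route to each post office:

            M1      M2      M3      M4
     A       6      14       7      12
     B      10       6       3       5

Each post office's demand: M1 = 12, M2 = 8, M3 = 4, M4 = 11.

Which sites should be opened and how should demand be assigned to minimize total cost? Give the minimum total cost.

Minimum total cost: 419

Open {A}: M1→A 6·12=72, M2→A 14·8=112, M3→A 7·4=28, M4→A 12·11=132.
Loads: A carries 35/38. Service 344; fixed 75; total 419.
Next best feasible plan costs 436.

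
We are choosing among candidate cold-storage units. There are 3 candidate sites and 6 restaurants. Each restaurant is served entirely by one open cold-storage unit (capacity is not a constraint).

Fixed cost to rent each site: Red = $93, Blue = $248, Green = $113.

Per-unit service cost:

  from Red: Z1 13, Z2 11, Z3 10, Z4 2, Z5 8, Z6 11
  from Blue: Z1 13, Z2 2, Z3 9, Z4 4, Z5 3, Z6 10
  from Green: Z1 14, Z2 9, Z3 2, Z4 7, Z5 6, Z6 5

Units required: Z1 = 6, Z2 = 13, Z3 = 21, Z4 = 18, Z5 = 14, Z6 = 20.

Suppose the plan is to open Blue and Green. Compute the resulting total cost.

Total cost: 721

Each restaurant is assigned to its cheapest site among the open ones.
{Blue, Green}: Z1→Blue 13·6=78, Z2→Blue 2·13=26, Z3→Green 2·21=42, Z4→Blue 4·18=72, Z5→Blue 3·14=42, Z6→Green 5·20=100. Service 360; fixed 361; total 721.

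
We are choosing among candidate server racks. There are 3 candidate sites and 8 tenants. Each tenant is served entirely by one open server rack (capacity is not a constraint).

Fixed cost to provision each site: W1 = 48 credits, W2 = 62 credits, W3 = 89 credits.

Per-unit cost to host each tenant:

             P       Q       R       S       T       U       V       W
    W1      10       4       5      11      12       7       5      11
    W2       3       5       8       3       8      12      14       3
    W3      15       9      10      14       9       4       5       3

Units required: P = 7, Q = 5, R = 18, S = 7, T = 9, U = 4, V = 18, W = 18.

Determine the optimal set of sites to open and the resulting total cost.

For any fixed open set, each tenant goes to its cheapest open site; total = fixed + service.
{W1, W2}: P→W2 3·7=21, Q→W1 4·5=20, R→W1 5·18=90, S→W2 3·7=21, T→W2 8·9=72, U→W1 7·4=28, V→W1 5·18=90, W→W2 3·18=54. Service 396; fixed 110; total 506.
{W1, W2, W3}: P→W2 3·7=21, Q→W1 4·5=20, R→W1 5·18=90, S→W2 3·7=21, T→W2 8·9=72, U→W3 4·4=16, V→W1 5·18=90, W→W2 3·18=54. Service 384; fixed 199; total 583.
{W2, W3}: service 443 + fixed 151 = 594
{W1}: service 681 + fixed 48 = 729
No other subset beats 506.

Open W1 and W2; minimum total cost 506.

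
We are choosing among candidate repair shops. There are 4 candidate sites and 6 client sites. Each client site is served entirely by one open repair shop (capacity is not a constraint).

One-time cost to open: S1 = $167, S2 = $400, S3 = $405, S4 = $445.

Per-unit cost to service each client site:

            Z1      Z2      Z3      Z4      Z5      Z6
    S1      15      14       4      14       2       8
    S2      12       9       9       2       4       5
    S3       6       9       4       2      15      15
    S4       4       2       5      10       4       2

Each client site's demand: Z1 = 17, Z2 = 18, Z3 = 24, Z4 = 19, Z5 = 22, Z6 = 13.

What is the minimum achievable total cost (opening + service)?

Minimum total cost: 973

For any fixed open set, each client site goes to its cheapest open site; total = fixed + service.
{S4}: Z1→S4 4·17=68, Z2→S4 2·18=36, Z3→S4 5·24=120, Z4→S4 10·19=190, Z5→S4 4·22=88, Z6→S4 2·13=26. Service 528; fixed 445; total 973.
{S1, S4}: service 460 + fixed 612 = 1072
{S1, S3}: Z1→S3 6·17=102, Z2→S3 9·18=162, Z3→S1 4·24=96, Z4→S3 2·19=38, Z5→S1 2·22=44, Z6→S1 8·13=104. Service 546; fixed 572; total 1118.
{S1, S2, S3, S4}: service 308 + fixed 1417 = 1725
(All 15 nonempty subsets were checked; S4 only is lowest.)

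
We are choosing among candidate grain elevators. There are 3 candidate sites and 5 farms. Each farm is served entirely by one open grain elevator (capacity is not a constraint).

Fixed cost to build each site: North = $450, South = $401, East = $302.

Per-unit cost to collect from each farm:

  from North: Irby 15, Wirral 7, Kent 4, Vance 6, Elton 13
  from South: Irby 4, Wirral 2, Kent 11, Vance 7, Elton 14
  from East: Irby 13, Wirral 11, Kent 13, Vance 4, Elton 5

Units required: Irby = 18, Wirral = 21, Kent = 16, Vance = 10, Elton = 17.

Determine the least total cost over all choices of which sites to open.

For any fixed open set, each farm goes to its cheapest open site; total = fixed + service.
{South}: Irby→South 4·18=72, Wirral→South 2·21=42, Kent→South 11·16=176, Vance→South 7·10=70, Elton→South 14·17=238. Service 598; fixed 401; total 999.
{East}: service 798 + fixed 302 = 1100
{South, East}: service 415 + fixed 703 = 1118
{North, South, East}: Irby→South 4·18=72, Wirral→South 2·21=42, Kent→North 4·16=64, Vance→East 4·10=40, Elton→East 5·17=85. Service 303; fixed 1153; total 1456.
No other subset beats 999.

Minimum total cost: 999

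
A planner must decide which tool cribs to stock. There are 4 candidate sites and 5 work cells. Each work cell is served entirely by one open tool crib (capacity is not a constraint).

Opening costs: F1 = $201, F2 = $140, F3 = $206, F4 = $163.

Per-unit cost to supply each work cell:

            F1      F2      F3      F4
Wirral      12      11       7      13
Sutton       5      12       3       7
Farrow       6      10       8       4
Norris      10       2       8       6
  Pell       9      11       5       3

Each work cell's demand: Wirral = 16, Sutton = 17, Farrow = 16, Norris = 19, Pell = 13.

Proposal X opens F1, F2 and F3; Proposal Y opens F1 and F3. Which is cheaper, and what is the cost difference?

Proposal Y is cheaper by 26.

Proposal X: {F1, F2, F3}: Wirral→F3 7·16=112, Sutton→F3 3·17=51, Farrow→F1 6·16=96, Norris→F2 2·19=38, Pell→F3 5·13=65. Service 362; fixed 547; total 909.
Proposal Y: {F1, F3}: Wirral→F3 7·16=112, Sutton→F3 3·17=51, Farrow→F1 6·16=96, Norris→F3 8·19=152, Pell→F3 5·13=65. Service 476; fixed 407; total 883.
Difference: |909 − 883| = 26.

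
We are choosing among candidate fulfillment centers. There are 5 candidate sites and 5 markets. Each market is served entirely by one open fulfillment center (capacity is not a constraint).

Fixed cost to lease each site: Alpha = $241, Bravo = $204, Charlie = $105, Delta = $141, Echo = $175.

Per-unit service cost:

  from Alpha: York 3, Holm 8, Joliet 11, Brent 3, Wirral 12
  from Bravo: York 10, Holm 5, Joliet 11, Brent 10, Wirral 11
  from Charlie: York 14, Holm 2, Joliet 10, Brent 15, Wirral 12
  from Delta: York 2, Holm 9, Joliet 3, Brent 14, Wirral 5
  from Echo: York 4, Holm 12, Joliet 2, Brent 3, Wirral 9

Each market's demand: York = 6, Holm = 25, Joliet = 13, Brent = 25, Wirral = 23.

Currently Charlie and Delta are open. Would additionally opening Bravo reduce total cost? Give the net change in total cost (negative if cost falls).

Current service cost with {Charlie, Delta}: 566.
Adding Bravo: each market re-picks its cheapest; new service cost 466, saving 100.
Extra fixed cost: 204. Net change = 204 − 100 = 104.
(Totals: 812 → 916.)

No — net change +104 (cost rises by 104).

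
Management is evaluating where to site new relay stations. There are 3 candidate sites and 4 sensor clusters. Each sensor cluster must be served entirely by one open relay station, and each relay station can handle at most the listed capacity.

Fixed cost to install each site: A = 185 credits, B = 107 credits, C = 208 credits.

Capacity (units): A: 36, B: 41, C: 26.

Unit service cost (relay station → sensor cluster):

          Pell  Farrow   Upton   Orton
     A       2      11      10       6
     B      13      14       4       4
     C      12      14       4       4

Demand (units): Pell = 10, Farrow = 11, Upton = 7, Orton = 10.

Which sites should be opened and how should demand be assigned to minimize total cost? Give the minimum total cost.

Minimum total cost: 459

Open {B}: Pell→B 13·10=130, Farrow→B 14·11=154, Upton→B 4·7=28, Orton→B 4·10=40.
Loads: B carries 38/41. Service 352; fixed 107; total 459.
Next best feasible plan costs 501.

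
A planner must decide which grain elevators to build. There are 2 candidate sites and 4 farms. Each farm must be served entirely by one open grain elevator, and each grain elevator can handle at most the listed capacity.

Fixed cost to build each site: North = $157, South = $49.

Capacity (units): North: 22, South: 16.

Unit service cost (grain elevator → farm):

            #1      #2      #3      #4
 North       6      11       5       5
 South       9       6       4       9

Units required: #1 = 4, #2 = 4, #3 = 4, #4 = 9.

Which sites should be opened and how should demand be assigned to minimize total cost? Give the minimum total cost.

Minimum total cost: 290

Open {North}: #1→North 6·4=24, #2→North 11·4=44, #3→North 5·4=20, #4→North 5·9=45.
Loads: North carries 21/22. Service 133; fixed 157; total 290.
Next best feasible plan costs 315.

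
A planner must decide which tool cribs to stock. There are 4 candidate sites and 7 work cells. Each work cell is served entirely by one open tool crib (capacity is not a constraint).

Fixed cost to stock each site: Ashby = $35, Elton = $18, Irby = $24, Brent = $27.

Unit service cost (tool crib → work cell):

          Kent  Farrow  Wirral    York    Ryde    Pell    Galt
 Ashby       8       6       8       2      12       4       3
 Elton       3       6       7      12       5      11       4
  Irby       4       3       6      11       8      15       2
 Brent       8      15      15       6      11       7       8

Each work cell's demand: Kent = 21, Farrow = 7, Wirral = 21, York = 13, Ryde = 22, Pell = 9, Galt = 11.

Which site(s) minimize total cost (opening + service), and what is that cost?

Open Ashby, Elton and Irby; minimum total cost 481.

For any fixed open set, each work cell goes to its cheapest open site; total = fixed + service.
{Ashby, Elton, Irby}: Kent→Elton 3·21=63, Farrow→Irby 3·7=21, Wirral→Irby 6·21=126, York→Ashby 2·13=26, Ryde→Elton 5·22=110, Pell→Ashby 4·9=36, Galt→Irby 2·11=22. Service 404; fixed 77; total 481.
{Ashby, Elton, Irby, Brent}: Kent→Elton 3·21=63, Farrow→Irby 3·7=21, Wirral→Irby 6·21=126, York→Ashby 2·13=26, Ryde→Elton 5·22=110, Pell→Ashby 4·9=36, Galt→Irby 2·11=22. Service 404; fixed 104; total 508.
{Ashby, Elton}: service 457 + fixed 53 = 510
{Elton}: service 661 + fixed 18 = 679
No other subset beats 481.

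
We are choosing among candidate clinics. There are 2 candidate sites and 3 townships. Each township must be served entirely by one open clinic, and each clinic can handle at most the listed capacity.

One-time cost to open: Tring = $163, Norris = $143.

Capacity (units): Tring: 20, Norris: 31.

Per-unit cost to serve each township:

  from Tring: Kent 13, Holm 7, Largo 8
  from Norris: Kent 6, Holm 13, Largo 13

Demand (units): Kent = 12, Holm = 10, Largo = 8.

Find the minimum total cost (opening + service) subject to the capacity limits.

Minimum total cost: 449

Open {Norris}: Kent→Norris 6·12=72, Holm→Norris 13·10=130, Largo→Norris 13·8=104.
Loads: Norris carries 30/31. Service 306; fixed 143; total 449.
Next best feasible plan costs 512.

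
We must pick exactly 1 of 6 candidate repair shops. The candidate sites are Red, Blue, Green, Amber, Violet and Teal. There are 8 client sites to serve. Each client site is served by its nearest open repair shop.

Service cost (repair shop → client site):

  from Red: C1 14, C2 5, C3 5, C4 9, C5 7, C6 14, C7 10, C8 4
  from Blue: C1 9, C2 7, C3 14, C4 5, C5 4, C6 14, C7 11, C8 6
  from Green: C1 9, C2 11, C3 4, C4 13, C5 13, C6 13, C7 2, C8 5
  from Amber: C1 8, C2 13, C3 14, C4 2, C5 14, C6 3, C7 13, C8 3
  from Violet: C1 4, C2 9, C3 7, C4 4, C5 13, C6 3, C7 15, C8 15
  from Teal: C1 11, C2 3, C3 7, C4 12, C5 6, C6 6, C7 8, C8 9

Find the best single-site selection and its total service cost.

With exactly 1 open, each client site uses its cheapest among the chosen.
{Teal}: C1→Teal 11, C2→Teal 3, C3→Teal 7, C4→Teal 12, C5→Teal 6, C6→Teal 6, C7→Teal 8, C8→Teal 9. Service cost 62.
{Red}: service cost 68
{Blue}: service cost 70
Among all 6 size-1 choices, {Teal} is lowest.

Choose Teal only; total service cost 62.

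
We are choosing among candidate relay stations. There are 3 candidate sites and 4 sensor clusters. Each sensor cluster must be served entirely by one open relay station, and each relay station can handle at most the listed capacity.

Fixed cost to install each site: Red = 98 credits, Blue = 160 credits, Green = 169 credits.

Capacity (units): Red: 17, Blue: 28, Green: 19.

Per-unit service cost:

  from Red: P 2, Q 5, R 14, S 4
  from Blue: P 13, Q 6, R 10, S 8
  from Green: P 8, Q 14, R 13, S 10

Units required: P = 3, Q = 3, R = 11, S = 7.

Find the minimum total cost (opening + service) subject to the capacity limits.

Open {Blue}: P→Blue 13·3=39, Q→Blue 6·3=18, R→Blue 10·11=110, S→Blue 8·7=56.
Loads: Blue carries 24/28. Service 223; fixed 160; total 383.
Next best feasible plan costs 417.

Minimum total cost: 383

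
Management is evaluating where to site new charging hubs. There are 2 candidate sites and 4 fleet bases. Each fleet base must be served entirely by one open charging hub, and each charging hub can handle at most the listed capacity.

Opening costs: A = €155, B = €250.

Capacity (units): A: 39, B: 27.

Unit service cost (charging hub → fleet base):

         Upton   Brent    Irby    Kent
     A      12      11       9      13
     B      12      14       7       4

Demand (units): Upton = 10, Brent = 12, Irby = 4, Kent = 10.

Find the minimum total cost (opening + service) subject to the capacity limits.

Minimum total cost: 573

Open {A}: Upton→A 12·10=120, Brent→A 11·12=132, Irby→A 9·4=36, Kent→A 13·10=130.
Loads: A carries 36/39. Service 418; fixed 155; total 573.
Next best feasible plan costs 725.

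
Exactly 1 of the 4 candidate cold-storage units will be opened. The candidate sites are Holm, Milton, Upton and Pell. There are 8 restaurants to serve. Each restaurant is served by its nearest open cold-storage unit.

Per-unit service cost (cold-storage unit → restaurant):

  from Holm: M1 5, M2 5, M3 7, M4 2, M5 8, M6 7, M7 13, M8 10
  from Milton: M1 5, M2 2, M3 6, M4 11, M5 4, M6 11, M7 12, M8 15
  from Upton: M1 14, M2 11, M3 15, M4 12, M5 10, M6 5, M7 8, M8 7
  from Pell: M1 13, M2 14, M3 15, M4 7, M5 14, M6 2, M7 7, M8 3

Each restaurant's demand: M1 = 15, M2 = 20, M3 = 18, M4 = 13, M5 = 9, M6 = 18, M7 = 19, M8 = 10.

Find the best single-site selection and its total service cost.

With exactly 1 open, each restaurant uses its cheapest among the chosen.
{Holm}: M1→Holm 5·15=75, M2→Holm 5·20=100, M3→Holm 7·18=126, M4→Holm 2·13=26, M5→Holm 8·9=72, M6→Holm 7·18=126, M7→Holm 13·19=247, M8→Holm 10·10=100. Service cost 872.
{Milton}: service cost 978
{Pell}: service cost 1161
Among all 4 size-1 choices, {Holm} is lowest.

Choose Holm only; total service cost 872.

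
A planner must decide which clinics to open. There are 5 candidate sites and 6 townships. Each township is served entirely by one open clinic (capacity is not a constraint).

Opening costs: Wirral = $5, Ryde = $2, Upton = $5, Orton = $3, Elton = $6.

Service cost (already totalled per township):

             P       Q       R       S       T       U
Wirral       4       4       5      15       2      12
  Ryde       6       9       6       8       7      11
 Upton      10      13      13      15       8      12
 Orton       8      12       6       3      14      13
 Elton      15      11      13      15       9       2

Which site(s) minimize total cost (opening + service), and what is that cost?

For any fixed open set, each township goes to its cheapest open site; total = fixed + service.
{Wirral, Orton, Elton}: P→Wirral 4, Q→Wirral 4, R→Wirral 5, S→Orton 3, T→Wirral 2, U→Elton 2. Service 20; fixed 14; total 34.
{Wirral, Ryde, Orton, Elton}: service 20 + fixed 16 = 36
{Wirral, Ryde, Elton}: service 25 + fixed 13 = 38
{Wirral, Ryde, Upton, Orton, Elton}: service 20 + fixed 21 = 41
No other subset beats 34.

Open Wirral, Orton and Elton; minimum total cost 34.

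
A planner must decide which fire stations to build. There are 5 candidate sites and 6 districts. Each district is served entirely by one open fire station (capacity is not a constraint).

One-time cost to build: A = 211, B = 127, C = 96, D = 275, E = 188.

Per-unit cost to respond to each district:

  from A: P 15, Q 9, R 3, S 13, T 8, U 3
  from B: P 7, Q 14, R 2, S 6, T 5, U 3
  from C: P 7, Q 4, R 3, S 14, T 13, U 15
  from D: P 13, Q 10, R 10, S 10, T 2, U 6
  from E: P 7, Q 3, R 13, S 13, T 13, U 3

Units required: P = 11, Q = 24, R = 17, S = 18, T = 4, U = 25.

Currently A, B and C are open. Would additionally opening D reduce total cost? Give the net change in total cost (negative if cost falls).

No — net change +263 (cost rises by 263).

Current service cost with {A, B, C}: 410.
Adding D: each district re-picks its cheapest; new service cost 398, saving 12.
Extra fixed cost: 275. Net change = 275 − 12 = 263.
(Totals: 844 → 1107.)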